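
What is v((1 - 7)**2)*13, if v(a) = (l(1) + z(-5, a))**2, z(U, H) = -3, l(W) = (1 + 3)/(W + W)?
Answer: 13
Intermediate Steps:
l(W) = 2/W (l(W) = 4/((2*W)) = 4*(1/(2*W)) = 2/W)
v(a) = 1 (v(a) = (2/1 - 3)**2 = (2*1 - 3)**2 = (2 - 3)**2 = (-1)**2 = 1)
v((1 - 7)**2)*13 = 1*13 = 13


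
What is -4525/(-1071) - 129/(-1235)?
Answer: 5726534/1322685 ≈ 4.3295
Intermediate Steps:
-4525/(-1071) - 129/(-1235) = -4525*(-1/1071) - 129*(-1/1235) = 4525/1071 + 129/1235 = 5726534/1322685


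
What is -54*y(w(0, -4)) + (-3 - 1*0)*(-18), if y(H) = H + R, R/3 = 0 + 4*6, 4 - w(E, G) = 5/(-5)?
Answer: -4104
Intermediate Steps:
w(E, G) = 5 (w(E, G) = 4 - 5/(-5) = 4 - 5*(-1)/5 = 4 - 1*(-1) = 4 + 1 = 5)
R = 72 (R = 3*(0 + 4*6) = 3*(0 + 24) = 3*24 = 72)
y(H) = 72 + H (y(H) = H + 72 = 72 + H)
-54*y(w(0, -4)) + (-3 - 1*0)*(-18) = -54*(72 + 5) + (-3 - 1*0)*(-18) = -54*77 + (-3 + 0)*(-18) = -4158 - 3*(-18) = -4158 + 54 = -4104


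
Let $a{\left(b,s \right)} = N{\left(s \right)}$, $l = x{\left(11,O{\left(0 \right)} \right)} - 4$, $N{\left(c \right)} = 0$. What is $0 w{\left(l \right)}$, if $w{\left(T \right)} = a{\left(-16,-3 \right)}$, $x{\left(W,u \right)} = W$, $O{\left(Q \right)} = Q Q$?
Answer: $0$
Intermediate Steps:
$O{\left(Q \right)} = Q^{2}$
$l = 7$ ($l = 11 - 4 = 7$)
$a{\left(b,s \right)} = 0$
$w{\left(T \right)} = 0$
$0 w{\left(l \right)} = 0 \cdot 0 = 0$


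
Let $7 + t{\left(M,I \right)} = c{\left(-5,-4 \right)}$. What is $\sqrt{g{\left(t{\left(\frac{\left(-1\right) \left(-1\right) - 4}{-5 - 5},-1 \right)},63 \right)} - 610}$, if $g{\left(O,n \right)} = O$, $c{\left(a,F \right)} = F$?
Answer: $3 i \sqrt{69} \approx 24.92 i$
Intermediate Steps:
$t{\left(M,I \right)} = -11$ ($t{\left(M,I \right)} = -7 - 4 = -11$)
$\sqrt{g{\left(t{\left(\frac{\left(-1\right) \left(-1\right) - 4}{-5 - 5},-1 \right)},63 \right)} - 610} = \sqrt{-11 - 610} = \sqrt{-621} = 3 i \sqrt{69}$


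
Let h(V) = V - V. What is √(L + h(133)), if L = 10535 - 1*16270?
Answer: I*√5735 ≈ 75.73*I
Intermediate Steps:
h(V) = 0
L = -5735 (L = 10535 - 16270 = -5735)
√(L + h(133)) = √(-5735 + 0) = √(-5735) = I*√5735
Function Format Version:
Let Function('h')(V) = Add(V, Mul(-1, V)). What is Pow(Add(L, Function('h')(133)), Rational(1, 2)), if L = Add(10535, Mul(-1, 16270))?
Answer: Mul(I, Pow(5735, Rational(1, 2))) ≈ Mul(75.730, I)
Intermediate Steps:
Function('h')(V) = 0
L = -5735 (L = Add(10535, -16270) = -5735)
Pow(Add(L, Function('h')(133)), Rational(1, 2)) = Pow(Add(-5735, 0), Rational(1, 2)) = Pow(-5735, Rational(1, 2)) = Mul(I, Pow(5735, Rational(1, 2)))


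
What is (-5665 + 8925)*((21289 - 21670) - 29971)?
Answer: -98947520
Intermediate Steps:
(-5665 + 8925)*((21289 - 21670) - 29971) = 3260*(-381 - 29971) = 3260*(-30352) = -98947520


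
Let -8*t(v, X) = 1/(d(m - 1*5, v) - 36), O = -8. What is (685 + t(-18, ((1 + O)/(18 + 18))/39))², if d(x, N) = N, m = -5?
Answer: 87569238241/186624 ≈ 4.6923e+5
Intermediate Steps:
t(v, X) = -1/(8*(-36 + v)) (t(v, X) = -1/(8*(v - 36)) = -1/(8*(-36 + v)))
(685 + t(-18, ((1 + O)/(18 + 18))/39))² = (685 - 1/(-288 + 8*(-18)))² = (685 - 1/(-288 - 144))² = (685 - 1/(-432))² = (685 - 1*(-1/432))² = (685 + 1/432)² = (295921/432)² = 87569238241/186624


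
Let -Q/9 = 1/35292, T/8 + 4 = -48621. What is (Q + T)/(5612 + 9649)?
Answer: -4576196003/179530404 ≈ -25.490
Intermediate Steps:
T = -389000 (T = -32 + 8*(-48621) = -32 - 388968 = -389000)
Q = -3/11764 (Q = -9/35292 = -9*1/35292 = -3/11764 ≈ -0.00025502)
(Q + T)/(5612 + 9649) = (-3/11764 - 389000)/(5612 + 9649) = -4576196003/11764/15261 = -4576196003/11764*1/15261 = -4576196003/179530404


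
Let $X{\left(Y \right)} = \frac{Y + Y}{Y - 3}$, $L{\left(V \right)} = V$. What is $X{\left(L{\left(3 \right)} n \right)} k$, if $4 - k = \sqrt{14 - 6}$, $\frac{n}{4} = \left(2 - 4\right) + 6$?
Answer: $\frac{128}{15} - \frac{64 \sqrt{2}}{15} \approx 2.4994$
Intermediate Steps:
$n = 16$ ($n = 4 \left(\left(2 - 4\right) + 6\right) = 4 \left(-2 + 6\right) = 4 \cdot 4 = 16$)
$k = 4 - 2 \sqrt{2}$ ($k = 4 - \sqrt{14 - 6} = 4 - \sqrt{8} = 4 - 2 \sqrt{2} \approx 1.1716$)
$X{\left(Y \right)} = \frac{2 Y}{-3 + Y}$
$X{\left(L{\left(3 \right)} n \right)} k = \frac{2 \cdot 3 \cdot 16}{-3 + 3 \cdot 16} \left(4 - 2 \sqrt{2}\right) = 2 \cdot 48 \frac{1}{-3 + 48} \left(4 - 2 \sqrt{2}\right) = 2 \cdot 48 \cdot \frac{1}{45} \left(4 - 2 \sqrt{2}\right) = \frac{32 \left(4 - 2 \sqrt{2}\right)}{15} = \frac{128}{15} - \frac{64 \sqrt{2}}{15}$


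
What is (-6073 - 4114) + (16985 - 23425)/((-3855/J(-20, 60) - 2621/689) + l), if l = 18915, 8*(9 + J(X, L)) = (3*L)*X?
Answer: -20318109527089/1994446907 ≈ -10187.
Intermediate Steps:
J(X, L) = -9 + 3*L*X/8 (J(X, L) = -9 + ((3*L)*X)/8 = -9 + (3*L*X)/8 = -9 + 3*L*X/8)
(-6073 - 4114) + (16985 - 23425)/((-3855/J(-20, 60) - 2621/689) + l) = (-6073 - 4114) + (16985 - 23425)/((-3855/(-9 + (3/8)*60*(-20)) - 2621/689) + 18915) = -10187 - 6440/((-3855/(-9 - 450) - 2621*1/689) + 18915) = -10187 - 6440/((-3855/(-459) - 2621/689) + 18915) = -10187 - 6440/((-3855*(-1/459) - 2621/689) + 18915) = -10187 - 6440/((1285/153 - 2621/689) + 18915) = -10187 - 6440/(484352/105417 + 18915) = -10187 - 6440/1994446907/105417 = -10187 - 6440*105417/1994446907 = -10187 - 678885480/1994446907 = -20318109527089/1994446907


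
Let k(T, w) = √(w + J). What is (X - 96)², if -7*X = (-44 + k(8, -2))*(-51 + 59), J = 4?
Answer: 102528/49 + 5120*√2/49 ≈ 2240.2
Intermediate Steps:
k(T, w) = √(4 + w) (k(T, w) = √(w + 4) = √(4 + w))
X = 352/7 - 8*√2/7 (X = -(-44 + √(4 - 2))*(-51 + 59)/7 = -(-44 + √2)*8/7 = -(-352 + 8*√2)/7 = 352/7 - 8*√2/7 ≈ 48.669)
(X - 96)² = ((352/7 - 8*√2/7) - 96)² = (-320/7 - 8*√2/7)²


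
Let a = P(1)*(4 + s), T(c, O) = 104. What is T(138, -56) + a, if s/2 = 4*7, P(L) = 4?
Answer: 344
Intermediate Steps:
s = 56 (s = 2*(4*7) = 2*28 = 56)
a = 240 (a = 4*(4 + 56) = 4*60 = 240)
T(138, -56) + a = 104 + 240 = 344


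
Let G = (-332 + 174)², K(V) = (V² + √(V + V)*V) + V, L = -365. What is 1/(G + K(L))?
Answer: 78912/12502834613 + 365*I*√730/25005669226 ≈ 6.3115e-6 + 3.9438e-7*I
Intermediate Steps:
K(V) = V + V² + √2*V^(3/2) (K(V) = (V² + √(2*V)*V) + V = (V² + (√2*√V)*V) + V = (V² + √2*V^(3/2)) + V = V + V² + √2*V^(3/2))
G = 24964 (G = (-158)² = 24964)
1/(G + K(L)) = 1/(24964 + (-365 + (-365)² + √2*(-365)^(3/2))) = 1/(24964 + (-365 + 133225 + √2*(-365*I*√365))) = 1/(24964 + (-365 + 133225 - 365*I*√730)) = 1/(24964 + (132860 - 365*I*√730)) = 1/(157824 - 365*I*√730)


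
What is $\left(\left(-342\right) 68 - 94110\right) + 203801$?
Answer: $86435$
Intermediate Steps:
$\left(\left(-342\right) 68 - 94110\right) + 203801 = \left(-23256 - 94110\right) + 203801 = -117366 + 203801 = 86435$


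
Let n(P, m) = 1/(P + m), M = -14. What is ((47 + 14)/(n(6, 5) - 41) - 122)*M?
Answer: 388997/225 ≈ 1728.9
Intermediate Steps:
((47 + 14)/(n(6, 5) - 41) - 122)*M = ((47 + 14)/(1/(6 + 5) - 41) - 122)*(-14) = (61/(1/11 - 41) - 122)*(-14) = (61/(-450/11) - 122)*(-14) = (61*(-11/450) - 122)*(-14) = (-671/450 - 122)*(-14) = -55571/450*(-14) = 388997/225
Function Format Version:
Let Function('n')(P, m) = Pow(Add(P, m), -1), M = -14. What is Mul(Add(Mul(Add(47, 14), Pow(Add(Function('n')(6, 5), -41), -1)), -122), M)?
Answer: Rational(388997, 225) ≈ 1728.9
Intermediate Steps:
Mul(Add(Mul(Add(47, 14), Pow(Add(Function('n')(6, 5), -41), -1)), -122), M) = Mul(Add(Mul(Add(47, 14), Pow(Add(Pow(Add(6, 5), -1), -41), -1)), -122), -14) = Mul(Add(Mul(61, Pow(Add(Pow(11, -1), -41), -1)), -122), -14) = Mul(Add(Mul(61, Pow(Add(Rational(1, 11), -41), -1)), -122), -14) = Mul(Add(Mul(61, Pow(Rational(-450, 11), -1)), -122), -14) = Mul(Add(Mul(61, Rational(-11, 450)), -122), -14) = Mul(Add(Rational(-671, 450), -122), -14) = Mul(Rational(-55571, 450), -14) = Rational(388997, 225)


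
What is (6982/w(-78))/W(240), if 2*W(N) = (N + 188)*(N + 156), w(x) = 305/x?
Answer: -45383/2153910 ≈ -0.021070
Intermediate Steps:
W(N) = (156 + N)*(188 + N)/2 (W(N) = ((N + 188)*(N + 156))/2 = ((188 + N)*(156 + N))/2 = ((156 + N)*(188 + N))/2 = (156 + N)*(188 + N)/2)
(6982/w(-78))/W(240) = (6982/((305/(-78))))/(14664 + (1/2)*240**2 + 172*240) = (6982/((305*(-1/78))))/(14664 + (1/2)*57600 + 41280) = (6982/(-305/78))/(14664 + 28800 + 41280) = (6982*(-78/305))/84744 = -544596/305*1/84744 = -45383/2153910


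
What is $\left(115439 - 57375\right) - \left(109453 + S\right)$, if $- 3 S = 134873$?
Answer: $- \frac{19294}{3} \approx -6431.3$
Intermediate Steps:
$S = - \frac{134873}{3}$ ($S = \left(- \frac{1}{3}\right) 134873 = - \frac{134873}{3} \approx -44958.0$)
$\left(115439 - 57375\right) - \left(109453 + S\right) = \left(115439 - 57375\right) - \frac{193486}{3} = 58064 + \left(-109453 + \frac{134873}{3}\right) = 58064 - \frac{193486}{3} = - \frac{19294}{3}$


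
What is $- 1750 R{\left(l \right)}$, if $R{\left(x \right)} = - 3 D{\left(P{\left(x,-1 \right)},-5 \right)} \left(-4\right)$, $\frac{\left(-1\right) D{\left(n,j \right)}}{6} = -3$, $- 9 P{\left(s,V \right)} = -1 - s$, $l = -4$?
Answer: $-378000$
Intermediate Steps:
$P{\left(s,V \right)} = \frac{1}{9} + \frac{s}{9}$ ($P{\left(s,V \right)} = - \frac{-1 - s}{9} = \frac{1}{9} + \frac{s}{9}$)
$D{\left(n,j \right)} = 18$ ($D{\left(n,j \right)} = \left(-6\right) \left(-3\right) = 18$)
$R{\left(x \right)} = 216$ ($R{\left(x \right)} = \left(-3\right) 18 \left(-4\right) = \left(-54\right) \left(-4\right) = 216$)
$- 1750 R{\left(l \right)} = \left(-1750\right) 216 = -378000$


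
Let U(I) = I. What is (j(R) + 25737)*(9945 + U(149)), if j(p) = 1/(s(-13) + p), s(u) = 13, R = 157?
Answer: 22082093677/85 ≈ 2.5979e+8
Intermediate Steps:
j(p) = 1/(13 + p)
(j(R) + 25737)*(9945 + U(149)) = (1/(13 + 157) + 25737)*(9945 + 149) = (1/170 + 25737)*10094 = (4375291/170)*10094 = 22082093677/85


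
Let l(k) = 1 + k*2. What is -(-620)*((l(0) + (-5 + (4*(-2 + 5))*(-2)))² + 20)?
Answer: 498480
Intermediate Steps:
l(k) = 1 + 2*k
-(-620)*((l(0) + (-5 + (4*(-2 + 5))*(-2)))² + 20) = -(-620)*(((1 + 2*0) + (-5 + (4*(-2 + 5))*(-2)))² + 20) = -(-620)*(((1 + 0) + (-5 + (4*3)*(-2)))² + 20) = -(-620)*((1 + (-5 + 12*(-2)))² + 20) = -(-620)*((1 + (-5 - 24))² + 20) = -(-620)*((1 - 29)² + 20) = -(-620)*((-28)² + 20) = -(-620)*(784 + 20) = -(-620)*804 = -31*(-16080) = 498480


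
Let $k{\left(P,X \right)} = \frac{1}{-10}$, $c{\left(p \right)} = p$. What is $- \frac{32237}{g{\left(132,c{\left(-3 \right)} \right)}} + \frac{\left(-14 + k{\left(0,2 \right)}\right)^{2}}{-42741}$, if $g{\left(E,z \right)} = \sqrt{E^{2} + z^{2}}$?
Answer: $- \frac{2209}{474900} - \frac{32237 \sqrt{1937}}{5811} \approx -244.16$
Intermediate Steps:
$k{\left(P,X \right)} = - \frac{1}{10}$
$- \frac{32237}{g{\left(132,c{\left(-3 \right)} \right)}} + \frac{\left(-14 + k{\left(0,2 \right)}\right)^{2}}{-42741} = - \frac{32237}{\sqrt{132^{2} + \left(-3\right)^{2}}} + \frac{\left(-14 - \frac{1}{10}\right)^{2}}{-42741} = - \frac{32237}{\sqrt{17424 + 9}} + \left(- \frac{141}{10}\right)^{2} \left(- \frac{1}{42741}\right) = - \frac{32237}{\sqrt{17433}} + \frac{19881}{100} \left(- \frac{1}{42741}\right) = - \frac{32237}{3 \sqrt{1937}} - \frac{2209}{474900} = - 32237 \frac{\sqrt{1937}}{5811} - \frac{2209}{474900} = - \frac{32237 \sqrt{1937}}{5811} - \frac{2209}{474900} = - \frac{2209}{474900} - \frac{32237 \sqrt{1937}}{5811}$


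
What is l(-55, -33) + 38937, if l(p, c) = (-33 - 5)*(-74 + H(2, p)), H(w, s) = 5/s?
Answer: 459277/11 ≈ 41752.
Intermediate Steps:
l(p, c) = 2812 - 190/p (l(p, c) = (-33 - 5)*(-74 + 5/p) = -38*(-74 + 5/p) = 2812 - 190/p)
l(-55, -33) + 38937 = (2812 - 190/(-55)) + 38937 = (2812 - 190*(-1/55)) + 38937 = (2812 + 38/11) + 38937 = 30970/11 + 38937 = 459277/11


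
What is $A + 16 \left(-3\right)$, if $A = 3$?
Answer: $-45$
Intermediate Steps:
$A + 16 \left(-3\right) = 3 + 16 \left(-3\right) = 3 - 48 = -45$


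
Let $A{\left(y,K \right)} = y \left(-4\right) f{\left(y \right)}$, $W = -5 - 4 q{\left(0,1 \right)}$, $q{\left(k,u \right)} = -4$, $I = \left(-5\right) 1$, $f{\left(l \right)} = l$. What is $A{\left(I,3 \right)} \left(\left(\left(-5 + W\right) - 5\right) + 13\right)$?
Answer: $-1400$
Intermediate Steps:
$I = -5$
$W = 11$ ($W = -5 - -16 = -5 + 16 = 11$)
$A{\left(y,K \right)} = - 4 y^{2}$ ($A{\left(y,K \right)} = y \left(-4\right) y = - 4 y y = - 4 y^{2}$)
$A{\left(I,3 \right)} \left(\left(\left(-5 + W\right) - 5\right) + 13\right) = - 4 \left(-5\right)^{2} \left(\left(\left(-5 + 11\right) - 5\right) + 13\right) = \left(-4\right) 25 \left(\left(6 - 5\right) + 13\right) = - 100 \left(1 + 13\right) = \left(-100\right) 14 = -1400$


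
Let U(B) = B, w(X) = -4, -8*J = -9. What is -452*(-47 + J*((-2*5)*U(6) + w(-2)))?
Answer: 53788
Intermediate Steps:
J = 9/8 (J = -1/8*(-9) = 9/8 ≈ 1.1250)
-452*(-47 + J*((-2*5)*U(6) + w(-2))) = -452*(-47 + 9*(-2*5*6 - 4)/8) = -452*(-47 + 9*(-10*6 - 4)/8) = -452*(-47 + 9*(-60 - 4)/8) = -452*(-47 + (9/8)*(-64)) = -452*(-47 - 72) = -452*(-119) = 53788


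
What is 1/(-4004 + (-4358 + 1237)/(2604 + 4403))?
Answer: -7007/28059149 ≈ -0.00024972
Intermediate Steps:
1/(-4004 + (-4358 + 1237)/(2604 + 4403)) = 1/(-4004 - 3121/7007) = 1/(-28059149/7007) = -7007/28059149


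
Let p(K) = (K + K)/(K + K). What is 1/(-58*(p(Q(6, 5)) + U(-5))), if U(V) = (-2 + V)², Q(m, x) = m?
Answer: -1/2900 ≈ -0.00034483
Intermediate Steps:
p(K) = 1 (p(K) = (2*K)/((2*K)) = (2*K)*(1/(2*K)) = 1)
1/(-58*(p(Q(6, 5)) + U(-5))) = 1/(-58*(1 + (-2 - 5)²)) = 1/(-58*(1 + (-7)²)) = 1/(-58*(1 + 49)) = 1/(-58*50) = 1/(-2900) = -1/2900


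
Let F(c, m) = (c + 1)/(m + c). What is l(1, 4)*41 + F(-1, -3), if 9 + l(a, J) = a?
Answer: -328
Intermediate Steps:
l(a, J) = -9 + a
F(c, m) = (1 + c)/(c + m)
l(1, 4)*41 + F(-1, -3) = (-9 + 1)*41 + (1 - 1)/(-1 - 3) = -8*41 + 0/(-4) = -328 - ¼*0 = -328 + 0 = -328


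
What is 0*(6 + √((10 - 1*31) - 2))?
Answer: 0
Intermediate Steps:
0*(6 + √((10 - 1*31) - 2)) = 0*(6 + √((10 - 31) - 2)) = 0*(6 + √(-21 - 2)) = 0*(6 + √(-23)) = 0*(6 + I*√23) = 0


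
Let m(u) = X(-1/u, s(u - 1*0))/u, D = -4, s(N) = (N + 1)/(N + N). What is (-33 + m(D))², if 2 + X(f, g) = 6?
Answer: 1156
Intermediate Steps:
s(N) = (1 + N)/(2*N) (s(N) = (1 + N)/((2*N)) = (1 + N)*(1/(2*N)) = (1 + N)/(2*N))
X(f, g) = 4 (X(f, g) = -2 + 6 = 4)
m(u) = 4/u
(-33 + m(D))² = (-33 + 4/(-4))² = (-33 + 4*(-¼))² = (-33 - 1)² = (-34)² = 1156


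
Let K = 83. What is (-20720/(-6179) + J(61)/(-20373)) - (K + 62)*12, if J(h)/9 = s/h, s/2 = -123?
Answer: -120140951774/69179917 ≈ -1736.6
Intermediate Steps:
s = -246 (s = 2*(-123) = -246)
J(h) = -2214/h (J(h) = 9*(-246/h) = -2214/h)
(-20720/(-6179) + J(61)/(-20373)) - (K + 62)*12 = (-20720/(-6179) - 2214/61/(-20373)) - (83 + 62)*12 = (-20720*(-1/6179) - 2214*1/61*(-1/20373)) - 145*12 = (560/167 - 2214/61*(-1/20373)) - 1*1740 = (560/167 + 738/414251) - 1740 = 232103806/69179917 - 1740 = -120140951774/69179917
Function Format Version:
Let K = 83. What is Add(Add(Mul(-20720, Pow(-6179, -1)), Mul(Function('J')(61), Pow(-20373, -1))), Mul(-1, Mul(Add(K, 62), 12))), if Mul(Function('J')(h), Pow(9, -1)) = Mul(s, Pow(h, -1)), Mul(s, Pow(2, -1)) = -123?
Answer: Rational(-120140951774, 69179917) ≈ -1736.6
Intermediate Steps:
s = -246 (s = Mul(2, -123) = -246)
Function('J')(h) = Mul(-2214, Pow(h, -1)) (Function('J')(h) = Mul(9, Mul(-246, Pow(h, -1))) = Mul(-2214, Pow(h, -1)))
Add(Add(Mul(-20720, Pow(-6179, -1)), Mul(Function('J')(61), Pow(-20373, -1))), Mul(-1, Mul(Add(K, 62), 12))) = Add(Add(Mul(-20720, Pow(-6179, -1)), Mul(Mul(-2214, Pow(61, -1)), Pow(-20373, -1))), Mul(-1, Mul(Add(83, 62), 12))) = Add(Add(Mul(-20720, Rational(-1, 6179)), Mul(Mul(-2214, Rational(1, 61)), Rational(-1, 20373))), Mul(-1, Mul(145, 12))) = Add(Add(Rational(560, 167), Mul(Rational(-2214, 61), Rational(-1, 20373))), Mul(-1, 1740)) = Add(Add(Rational(560, 167), Rational(738, 414251)), -1740) = Add(Rational(232103806, 69179917), -1740) = Rational(-120140951774, 69179917)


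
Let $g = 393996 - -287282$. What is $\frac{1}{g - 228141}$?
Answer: $\frac{1}{453137} \approx 2.2068 \cdot 10^{-6}$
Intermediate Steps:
$g = 681278$ ($g = 393996 + 287282 = 681278$)
$\frac{1}{g - 228141} = \frac{1}{681278 - 228141} = \frac{1}{453137}$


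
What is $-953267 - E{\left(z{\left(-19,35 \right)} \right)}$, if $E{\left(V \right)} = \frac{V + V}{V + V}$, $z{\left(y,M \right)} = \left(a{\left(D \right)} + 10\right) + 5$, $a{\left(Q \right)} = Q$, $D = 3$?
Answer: $-953268$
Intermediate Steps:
$z{\left(y,M \right)} = 18$ ($z{\left(y,M \right)} = \left(3 + 10\right) + 5 = 13 + 5 = 18$)
$E{\left(V \right)} = 1$ ($E{\left(V \right)} = \frac{2 V}{2 V} = 2 V \frac{1}{2 V} = 1$)
$-953267 - E{\left(z{\left(-19,35 \right)} \right)} = -953267 - 1 = -953268$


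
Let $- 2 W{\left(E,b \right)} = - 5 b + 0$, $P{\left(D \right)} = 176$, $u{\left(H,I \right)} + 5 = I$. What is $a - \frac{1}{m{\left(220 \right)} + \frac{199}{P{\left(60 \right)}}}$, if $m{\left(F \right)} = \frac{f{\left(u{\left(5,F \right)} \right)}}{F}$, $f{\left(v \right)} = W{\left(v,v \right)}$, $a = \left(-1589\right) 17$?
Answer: $- \frac{16991353}{629} \approx -27013.0$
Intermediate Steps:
$a = -27013$
$u{\left(H,I \right)} = -5 + I$
$W{\left(E,b \right)} = \frac{5 b}{2}$ ($W{\left(E,b \right)} = - \frac{- 5 b + 0}{2} = - \frac{\left(-5\right) b}{2} = \frac{5 b}{2}$)
$f{\left(v \right)} = \frac{5 v}{2}$
$m{\left(F \right)} = \frac{- \frac{25}{2} + \frac{5 F}{2}}{F}$ ($m{\left(F \right)} = \frac{\frac{5}{2} \left(-5 + F\right)}{F} = \frac{- \frac{25}{2} + \frac{5 F}{2}}{F}$)
$a - \frac{1}{m{\left(220 \right)} + \frac{199}{P{\left(60 \right)}}} = -27013 - \frac{1}{\frac{5 \left(-5 + 220\right)}{2 \cdot 220} + \frac{199}{176}} = -27013 - \frac{1}{\frac{5}{2} \cdot \frac{1}{220} \cdot 215 + 199 \cdot \frac{1}{176}} = -27013 - \frac{1}{\frac{215}{88} + \frac{199}{176}} = -27013 - \frac{1}{\frac{629}{176}} = -27013 - \frac{176}{629} = - \frac{16991353}{629}$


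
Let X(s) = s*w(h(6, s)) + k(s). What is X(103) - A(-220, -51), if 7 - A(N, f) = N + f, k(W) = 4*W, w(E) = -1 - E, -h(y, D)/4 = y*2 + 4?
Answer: 6623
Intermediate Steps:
h(y, D) = -16 - 8*y (h(y, D) = -4*(y*2 + 4) = -4*(2*y + 4) = -4*(4 + 2*y) = -16 - 8*y)
X(s) = 67*s (X(s) = s*(-1 - (-16 - 8*6)) + 4*s = s*(-1 - (-16 - 48)) + 4*s = s*(-1 - 1*(-64)) + 4*s = s*(-1 + 64) + 4*s = s*63 + 4*s = 63*s + 4*s = 67*s)
A(N, f) = 7 - N - f (A(N, f) = 7 - (N + f) = 7 + (-N - f) = 7 - N - f)
X(103) - A(-220, -51) = 67*103 - (7 - 1*(-220) - 1*(-51)) = 6901 - (7 + 220 + 51) = 6901 - 1*278 = 6901 - 278 = 6623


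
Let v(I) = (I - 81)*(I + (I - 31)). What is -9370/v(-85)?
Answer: -4685/16683 ≈ -0.28082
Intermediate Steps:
v(I) = (-81 + I)*(-31 + 2*I) (v(I) = (-81 + I)*(I + (-31 + I)) = (-81 + I)*(-31 + 2*I))
-9370/v(-85) = -9370/(2511 - 193*(-85) + 2*(-85)²) = -9370/(2511 + 16405 + 2*7225) = -9370/(2511 + 16405 + 14450) = -9370/33366 = -9370*1/33366 = -4685/16683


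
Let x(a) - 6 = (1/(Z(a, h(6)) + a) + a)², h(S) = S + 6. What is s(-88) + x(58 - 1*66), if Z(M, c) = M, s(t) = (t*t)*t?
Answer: -174438655/256 ≈ -6.8140e+5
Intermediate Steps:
h(S) = 6 + S
s(t) = t³ (s(t) = t²*t = t³)
x(a) = 6 + (a + 1/(2*a))² (x(a) = 6 + (1/(a + a) + a)² = 6 + (1/(2*a) + a)² = 6 + (a + 1/(2*a))²)
s(-88) + x(58 - 1*66) = (-88)³ + (7 + (58 - 1*66)² + 1/(4*(58 - 1*66)²)) = -681472 + (7 + (58 - 66)² + 1/(4*(58 - 66)²)) = -681472 + (7 + (-8)² + (¼)/(-8)²) = -681472 + (7 + 64 + (¼)*(1/64)) = -681472 + (7 + 64 + 1/256) = -681472 + 18177/256 = -174438655/256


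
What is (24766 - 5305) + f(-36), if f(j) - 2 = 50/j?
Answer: 350309/18 ≈ 19462.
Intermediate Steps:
f(j) = 2 + 50/j
(24766 - 5305) + f(-36) = (24766 - 5305) + (2 + 50/(-36)) = 19461 + (2 + 50*(-1/36)) = 19461 + (2 - 25/18) = 19461 + 11/18 = 350309/18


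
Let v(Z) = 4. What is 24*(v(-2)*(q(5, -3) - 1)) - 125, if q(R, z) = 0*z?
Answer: -221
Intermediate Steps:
q(R, z) = 0
24*(v(-2)*(q(5, -3) - 1)) - 125 = 24*(4*(0 - 1)) - 125 = 24*(4*(-1)) - 125 = 24*(-4) - 125 = -96 - 125 = -221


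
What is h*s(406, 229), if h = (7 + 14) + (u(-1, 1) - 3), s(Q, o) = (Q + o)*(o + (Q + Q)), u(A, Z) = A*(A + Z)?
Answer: 11898630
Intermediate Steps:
s(Q, o) = (Q + o)*(o + 2*Q)
h = 18 (h = (7 + 14) + (-(-1 + 1) - 3) = 21 + (-1*0 - 3) = 21 + (0 - 3) = 21 - 3 = 18)
h*s(406, 229) = 18*(229**2 + 2*406**2 + 3*406*229) = 18*(52441 + 2*164836 + 278922) = 18*(52441 + 329672 + 278922) = 18*661035 = 11898630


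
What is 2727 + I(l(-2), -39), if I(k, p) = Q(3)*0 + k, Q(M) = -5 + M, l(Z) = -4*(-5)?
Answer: 2747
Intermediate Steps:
l(Z) = 20
I(k, p) = k (I(k, p) = (-5 + 3)*0 + k = -2*0 + k = 0 + k = k)
2727 + I(l(-2), -39) = 2727 + 20 = 2747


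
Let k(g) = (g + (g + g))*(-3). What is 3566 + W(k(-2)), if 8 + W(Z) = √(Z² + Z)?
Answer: 3558 + 3*√38 ≈ 3576.5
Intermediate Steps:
k(g) = -9*g (k(g) = (g + 2*g)*(-3) = (3*g)*(-3) = -9*g)
W(Z) = -8 + √(Z + Z²) (W(Z) = -8 + √(Z² + Z) = -8 + √(Z + Z²))
3566 + W(k(-2)) = 3566 + (-8 + √((-9*(-2))*(1 - 9*(-2)))) = 3566 + (-8 + √(18*(1 + 18))) = 3566 + (-8 + √(18*19)) = 3566 + (-8 + √342) = 3566 + (-8 + 3*√38) = 3558 + 3*√38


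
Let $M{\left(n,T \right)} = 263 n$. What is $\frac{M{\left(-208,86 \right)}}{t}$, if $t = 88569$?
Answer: $- \frac{4208}{6813} \approx -0.61764$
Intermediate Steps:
$\frac{M{\left(-208,86 \right)}}{t} = \frac{263 \left(-208\right)}{88569} = \left(-54704\right) \frac{1}{88569} = - \frac{4208}{6813}$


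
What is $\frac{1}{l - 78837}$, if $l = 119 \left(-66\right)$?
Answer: $- \frac{1}{86691} \approx -1.1535 \cdot 10^{-5}$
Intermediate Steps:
$l = -7854$
$\frac{1}{l - 78837} = \frac{1}{-7854 - 78837} = \frac{1}{-86691} = - \frac{1}{86691}$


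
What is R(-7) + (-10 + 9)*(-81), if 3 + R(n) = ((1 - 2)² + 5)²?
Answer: 114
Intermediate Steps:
R(n) = 33 (R(n) = -3 + ((1 - 2)² + 5)² = -3 + ((-1)² + 5)² = -3 + (1 + 5)² = -3 + 6² = -3 + 36 = 33)
R(-7) + (-10 + 9)*(-81) = 33 + (-10 + 9)*(-81) = 33 - 1*(-81) = 33 + 81 = 114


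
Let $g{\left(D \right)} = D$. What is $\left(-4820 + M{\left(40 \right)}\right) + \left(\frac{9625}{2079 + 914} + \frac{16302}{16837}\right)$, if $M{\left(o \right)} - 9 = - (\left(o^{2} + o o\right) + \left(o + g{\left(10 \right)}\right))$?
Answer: $- \frac{406008261590}{50393141} \approx -8056.8$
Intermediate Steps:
$M{\left(o \right)} = -1 - o - 2 o^{2}$ ($M{\left(o \right)} = 9 - \left(\left(o^{2} + o o\right) + \left(o + 10\right)\right) = 9 - \left(\left(o^{2} + o^{2}\right) + \left(10 + o\right)\right) = 9 - \left(2 o^{2} + \left(10 + o\right)\right) = 9 - \left(10 + o + 2 o^{2}\right) = -1 - o - 2 o^{2}$)
$\left(-4820 + M{\left(40 \right)}\right) + \left(\frac{9625}{2079 + 914} + \frac{16302}{16837}\right) = \left(-4820 - \left(41 + 3200\right)\right) + \left(\frac{9625}{2079 + 914} + \frac{16302}{16837}\right) = \left(-4820 - 3241\right) + \left(\frac{9625}{2993} + 16302 \cdot \frac{1}{16837}\right) = \left(-4820 - 3241\right) + \left(9625 \cdot \frac{1}{2993} + \frac{16302}{16837}\right) = \left(-4820 - 3241\right) + \left(\frac{9625}{2993} + \frac{16302}{16837}\right) = -8061 + \frac{210848011}{50393141} = - \frac{406008261590}{50393141}$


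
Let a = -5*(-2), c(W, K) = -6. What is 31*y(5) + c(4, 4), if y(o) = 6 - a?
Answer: -130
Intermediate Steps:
a = 10
y(o) = -4 (y(o) = 6 - 1*10 = 6 - 10 = -4)
31*y(5) + c(4, 4) = 31*(-4) - 6 = -124 - 6 = -130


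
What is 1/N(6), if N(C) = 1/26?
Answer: 26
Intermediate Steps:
N(C) = 1/26
1/N(6) = 1/(1/26) = 26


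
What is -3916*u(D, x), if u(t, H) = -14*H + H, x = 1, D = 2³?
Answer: 50908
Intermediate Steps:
D = 8
u(t, H) = -13*H
-3916*u(D, x) = -(-50908) = -3916*(-13) = 50908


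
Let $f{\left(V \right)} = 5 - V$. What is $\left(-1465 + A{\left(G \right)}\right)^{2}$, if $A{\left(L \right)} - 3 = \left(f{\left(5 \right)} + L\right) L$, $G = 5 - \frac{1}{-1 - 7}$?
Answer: $\frac{8443220769}{4096} \approx 2.0613 \cdot 10^{6}$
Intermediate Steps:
$G = \frac{41}{8}$ ($G = 5 - \frac{1}{-8} = 5 - - \frac{1}{8} = 5 + \frac{1}{8} = \frac{41}{8} \approx 5.125$)
$A{\left(L \right)} = 3 + L^{2}$ ($A{\left(L \right)} = 3 + \left(\left(5 - 5\right) + L\right) L = 3 + \left(0 + L\right) L = 3 + L L = 3 + L^{2}$)
$\left(-1465 + A{\left(G \right)}\right)^{2} = \left(-1465 + \left(3 + \left(\frac{41}{8}\right)^{2}\right)\right)^{2} = \left(-1465 + \left(3 + \frac{1681}{64}\right)\right)^{2} = \left(-1465 + \frac{1873}{64}\right)^{2} = \left(- \frac{91887}{64}\right)^{2} = \frac{8443220769}{4096}$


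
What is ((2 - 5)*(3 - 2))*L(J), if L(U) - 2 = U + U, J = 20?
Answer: -126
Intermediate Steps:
L(U) = 2 + 2*U (L(U) = 2 + (U + U) = 2 + 2*U)
((2 - 5)*(3 - 2))*L(J) = ((2 - 5)*(3 - 2))*(2 + 2*20) = (-3*1)*(2 + 40) = -3*42 = -126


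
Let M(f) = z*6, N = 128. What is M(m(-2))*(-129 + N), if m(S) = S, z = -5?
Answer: 30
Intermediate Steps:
M(f) = -30 (M(f) = -5*6 = -30)
M(m(-2))*(-129 + N) = -30*(-129 + 128) = -30*(-1) = 30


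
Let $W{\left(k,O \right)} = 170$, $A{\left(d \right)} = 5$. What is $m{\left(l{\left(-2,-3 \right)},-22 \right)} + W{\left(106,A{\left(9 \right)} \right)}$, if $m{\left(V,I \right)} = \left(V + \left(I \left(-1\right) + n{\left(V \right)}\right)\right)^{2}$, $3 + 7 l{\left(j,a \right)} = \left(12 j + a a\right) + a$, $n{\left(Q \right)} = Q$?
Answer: $426$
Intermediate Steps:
$l{\left(j,a \right)} = - \frac{3}{7} + \frac{a}{7} + \frac{a^{2}}{7} + \frac{12 j}{7}$ ($l{\left(j,a \right)} = - \frac{3}{7} + \frac{\left(12 j + a a\right) + a}{7} = - \frac{3}{7} + \frac{\left(12 j + a^{2}\right) + a}{7} = - \frac{3}{7} + \frac{\left(a^{2} + 12 j\right) + a}{7} = - \frac{3}{7} + \frac{a + a^{2} + 12 j}{7} = - \frac{3}{7} + \left(\frac{a}{7} + \frac{a^{2}}{7} + \frac{12 j}{7}\right) = - \frac{3}{7} + \frac{a}{7} + \frac{a^{2}}{7} + \frac{12 j}{7}$)
$m{\left(V,I \right)} = \left(- I + 2 V\right)^{2}$ ($m{\left(V,I \right)} = \left(V + \left(I \left(-1\right) + V\right)\right)^{2} = \left(V - \left(I - V\right)\right)^{2} = \left(- I + 2 V\right)^{2}$)
$m{\left(l{\left(-2,-3 \right)},-22 \right)} + W{\left(106,A{\left(9 \right)} \right)} = \left(\left(-1\right) \left(-22\right) + 2 \left(- \frac{3}{7} + \frac{1}{7} \left(-3\right) + \frac{\left(-3\right)^{2}}{7} + \frac{12}{7} \left(-2\right)\right)\right)^{2} + 170 = \left(22 + 2 \left(- \frac{3}{7} - \frac{3}{7} + \frac{1}{7} \cdot 9 - \frac{24}{7}\right)\right)^{2} + 170 = \left(22 + 2 \left(- \frac{3}{7} - \frac{3}{7} + \frac{9}{7} - \frac{24}{7}\right)\right)^{2} + 170 = \left(22 + 2 \left(-3\right)\right)^{2} + 170 = \left(22 - 6\right)^{2} + 170 = 16^{2} + 170 = 256 + 170 = 426$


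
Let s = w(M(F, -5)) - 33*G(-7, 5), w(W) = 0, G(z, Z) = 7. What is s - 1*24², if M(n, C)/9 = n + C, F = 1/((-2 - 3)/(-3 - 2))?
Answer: -807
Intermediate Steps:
F = 1 (F = 1/(-5/(-5)) = 1/(-5*(-⅕)) = 1/1 = 1*1 = 1)
M(n, C) = 9*C + 9*n (M(n, C) = 9*(n + C) = 9*(C + n) = 9*C + 9*n)
s = -231 (s = 0 - 33*7 = 0 - 231 = -231)
s - 1*24² = -231 - 1*24² = -231 - 1*576 = -231 - 576 = -807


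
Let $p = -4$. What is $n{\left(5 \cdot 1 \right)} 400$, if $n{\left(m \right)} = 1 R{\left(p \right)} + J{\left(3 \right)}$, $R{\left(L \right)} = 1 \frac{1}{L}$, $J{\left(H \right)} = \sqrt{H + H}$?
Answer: $-100 + 400 \sqrt{6} \approx 879.8$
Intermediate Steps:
$J{\left(H \right)} = \sqrt{2} \sqrt{H}$ ($J{\left(H \right)} = \sqrt{2 H} = \sqrt{2} \sqrt{H}$)
$R{\left(L \right)} = \frac{1}{L}$
$n{\left(m \right)} = - \frac{1}{4} + \sqrt{6}$ ($n{\left(m \right)} = 1 \frac{1}{-4} + \sqrt{2} \sqrt{3} = 1 \left(- \frac{1}{4}\right) + \sqrt{6} = - \frac{1}{4} + \sqrt{6}$)
$n{\left(5 \cdot 1 \right)} 400 = \left(- \frac{1}{4} + \sqrt{6}\right) 400 = -100 + 400 \sqrt{6}$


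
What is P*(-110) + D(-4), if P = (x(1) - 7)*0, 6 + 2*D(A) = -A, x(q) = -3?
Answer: -1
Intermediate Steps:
D(A) = -3 - A/2 (D(A) = -3 + (-A)/2 = -3 - A/2)
P = 0 (P = (-3 - 7)*0 = -10*0 = 0)
P*(-110) + D(-4) = 0*(-110) + (-3 - 1/2*(-4)) = 0 + (-3 + 2) = 0 - 1 = -1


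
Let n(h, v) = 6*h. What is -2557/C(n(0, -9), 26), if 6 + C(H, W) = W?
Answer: -2557/20 ≈ -127.85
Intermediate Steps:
C(H, W) = -6 + W
-2557/C(n(0, -9), 26) = -2557/(-6 + 26) = -2557/20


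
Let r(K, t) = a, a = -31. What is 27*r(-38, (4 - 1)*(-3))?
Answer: -837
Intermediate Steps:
r(K, t) = -31
27*r(-38, (4 - 1)*(-3)) = 27*(-31) = -837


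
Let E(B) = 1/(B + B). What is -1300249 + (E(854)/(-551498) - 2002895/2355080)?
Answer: -5150818631822421659/3961406825012 ≈ -1.3003e+6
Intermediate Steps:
E(B) = 1/(2*B)
-1300249 + (E(854)/(-551498) - 2002895/2355080) = -1300249 + (((½)/854)/(-551498) - 2002895/2355080) = -1300249 + (((½)*(1/854))*(-1/551498) - 2002895*1/2355080) = -1300249 + ((1/1708)*(-1/551498) - 400579/471016) = -1300249 + (-1/941958584 - 400579/471016) = -1300249 - 3369007393671/3961406825012 = -5150818631822421659/3961406825012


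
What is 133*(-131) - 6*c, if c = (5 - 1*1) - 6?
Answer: -17411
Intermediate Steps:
c = -2 (c = (5 - 1) - 6 = 4 - 6 = -2)
133*(-131) - 6*c = 133*(-131) - 6*(-2) = -17423 + 12 = -17411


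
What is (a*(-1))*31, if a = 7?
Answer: -217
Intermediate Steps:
(a*(-1))*31 = (7*(-1))*31 = -7*31 = -217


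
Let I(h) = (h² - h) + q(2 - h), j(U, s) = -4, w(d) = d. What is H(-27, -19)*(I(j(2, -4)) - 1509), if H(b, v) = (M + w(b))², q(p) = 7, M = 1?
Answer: -1001832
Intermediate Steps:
H(b, v) = (1 + b)²
I(h) = 7 + h² - h (I(h) = (h² - h) + 7 = 7 + h² - h)
H(-27, -19)*(I(j(2, -4)) - 1509) = (1 - 27)²*((7 + (-4)² - 1*(-4)) - 1509) = (-26)²*((7 + 16 + 4) - 1509) = 676*(27 - 1509) = 676*(-1482) = -1001832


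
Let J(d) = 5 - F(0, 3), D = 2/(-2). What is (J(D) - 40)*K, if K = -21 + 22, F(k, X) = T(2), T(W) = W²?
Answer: -39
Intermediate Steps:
F(k, X) = 4 (F(k, X) = 2² = 4)
K = 1
D = -1 (D = 2*(-½) = -1)
J(d) = 1 (J(d) = 5 - 1*4 = 5 - 4 = 1)
(J(D) - 40)*K = (1 - 40)*1 = -39*1 = -39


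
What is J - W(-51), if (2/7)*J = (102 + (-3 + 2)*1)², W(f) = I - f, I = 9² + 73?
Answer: 70997/2 ≈ 35499.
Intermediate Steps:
I = 154 (I = 81 + 73 = 154)
W(f) = 154 - f
J = 71407/2 (J = 7*(102 + (-3 + 2)*1)²/2 = 7*(102 - 1*1)²/2 = 7*(102 - 1)²/2 = (7/2)*101² = (7/2)*10201 = 71407/2 ≈ 35704.)
J - W(-51) = 71407/2 - (154 - 1*(-51)) = 71407/2 - (154 + 51) = 71407/2 - 1*205 = 71407/2 - 205 = 70997/2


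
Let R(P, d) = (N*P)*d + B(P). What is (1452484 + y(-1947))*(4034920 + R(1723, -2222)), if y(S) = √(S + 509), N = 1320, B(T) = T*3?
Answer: -7334445531122204 - 5049587831*I*√1438 ≈ -7.3344e+15 - 1.9149e+11*I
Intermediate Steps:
B(T) = 3*T
R(P, d) = 3*P + 1320*P*d (R(P, d) = (1320*P)*d + 3*P = 1320*P*d + 3*P = 3*P + 1320*P*d)
y(S) = √(509 + S)
(1452484 + y(-1947))*(4034920 + R(1723, -2222)) = (1452484 + √(509 - 1947))*(4034920 + 3*1723*(1 + 440*(-2222))) = (1452484 + √(-1438))*(4034920 + 3*1723*(1 - 977680)) = (1452484 + I*√1438)*(4034920 + 3*1723*(-977679)) = (1452484 + I*√1438)*(4034920 - 5053622751) = (1452484 + I*√1438)*(-5049587831) = -7334445531122204 - 5049587831*I*√1438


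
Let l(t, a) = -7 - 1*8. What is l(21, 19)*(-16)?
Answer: 240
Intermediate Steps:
l(t, a) = -15 (l(t, a) = -7 - 8 = -15)
l(21, 19)*(-16) = -15*(-16) = 240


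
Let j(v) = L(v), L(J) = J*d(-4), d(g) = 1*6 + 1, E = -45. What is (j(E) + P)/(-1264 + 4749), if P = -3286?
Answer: -3601/3485 ≈ -1.0333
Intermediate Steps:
d(g) = 7 (d(g) = 6 + 1 = 7)
L(J) = 7*J (L(J) = J*7 = 7*J)
j(v) = 7*v
(j(E) + P)/(-1264 + 4749) = (7*(-45) - 3286)/(-1264 + 4749) = (-315 - 3286)/3485 = -3601*1/3485 = -3601/3485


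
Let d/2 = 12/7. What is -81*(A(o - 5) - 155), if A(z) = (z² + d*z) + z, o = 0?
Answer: 86265/7 ≈ 12324.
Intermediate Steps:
d = 24/7 (d = 2*(12/7) = 24/7 ≈ 3.4286)
A(z) = z² + 31*z/7 (A(z) = (z² + 24*z/7) + z = z² + 31*z/7)
-81*(A(o - 5) - 155) = -81*((0 - 5)*(31 + 7*(0 - 5))/7 - 155) = -81*((⅐)*(-5)*(31 + 7*(-5)) - 155) = -81*((⅐)*(-5)*(31 - 35) - 155) = -81*((⅐)*(-5)*(-4) - 155) = -81*(20/7 - 155) = -81*(-1065/7) = 86265/7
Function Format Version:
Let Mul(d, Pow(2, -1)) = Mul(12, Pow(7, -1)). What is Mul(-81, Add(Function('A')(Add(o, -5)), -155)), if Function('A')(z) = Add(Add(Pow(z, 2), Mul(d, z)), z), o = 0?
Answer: Rational(86265, 7) ≈ 12324.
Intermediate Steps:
d = Rational(24, 7) (d = Mul(2, Mul(12, Pow(7, -1))) = Mul(2, Mul(12, Rational(1, 7))) = Mul(2, Rational(12, 7)) = Rational(24, 7) ≈ 3.4286)
Function('A')(z) = Add(Pow(z, 2), Mul(Rational(31, 7), z)) (Function('A')(z) = Add(Add(Pow(z, 2), Mul(Rational(24, 7), z)), z) = Add(Pow(z, 2), Mul(Rational(31, 7), z)))
Mul(-81, Add(Function('A')(Add(o, -5)), -155)) = Mul(-81, Add(Mul(Rational(1, 7), Add(0, -5), Add(31, Mul(7, Add(0, -5)))), -155)) = Mul(-81, Add(Mul(Rational(1, 7), -5, Add(31, Mul(7, -5))), -155)) = Mul(-81, Add(Mul(Rational(1, 7), -5, Add(31, -35)), -155)) = Mul(-81, Add(Mul(Rational(1, 7), -5, -4), -155)) = Mul(-81, Add(Rational(20, 7), -155)) = Mul(-81, Rational(-1065, 7)) = Rational(86265, 7)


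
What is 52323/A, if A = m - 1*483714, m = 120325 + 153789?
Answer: -52323/209600 ≈ -0.24963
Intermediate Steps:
m = 274114
A = -209600 (A = 274114 - 1*483714 = 274114 - 483714 = -209600)
52323/A = 52323/(-209600) = 52323*(-1/209600) = -52323/209600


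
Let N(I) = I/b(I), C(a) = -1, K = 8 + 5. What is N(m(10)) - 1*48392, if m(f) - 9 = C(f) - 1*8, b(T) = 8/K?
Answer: -48392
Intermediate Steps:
K = 13
b(T) = 8/13
m(f) = 0 (m(f) = 9 + (-1 - 1*8) = 9 + (-1 - 8) = 9 - 9 = 0)
N(I) = 13*I/8 (N(I) = I/(8/13) = I*(13/8) = 13*I/8)
N(m(10)) - 1*48392 = (13/8)*0 - 1*48392 = 0 - 48392 = -48392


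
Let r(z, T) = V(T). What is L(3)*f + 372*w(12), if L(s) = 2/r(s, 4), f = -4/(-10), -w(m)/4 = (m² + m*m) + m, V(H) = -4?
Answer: -2232001/5 ≈ -4.4640e+5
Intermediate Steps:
w(m) = -8*m² - 4*m (w(m) = -4*((m² + m*m) + m) = -4*((m² + m²) + m) = -4*(2*m² + m) = -4*(m + 2*m²) = -8*m² - 4*m)
f = ⅖ (f = -4*(-⅒) = ⅖ ≈ 0.40000)
r(z, T) = -4
L(s) = -½ (L(s) = 2/(-4) = 2*(-¼) = -½)
L(3)*f + 372*w(12) = -½*⅖ + 372*(-4*12*(1 + 2*12)) = -⅕ + 372*(-4*12*(1 + 24)) = -⅕ + 372*(-4*12*25) = -⅕ + 372*(-1200) = -⅕ - 446400 = -2232001/5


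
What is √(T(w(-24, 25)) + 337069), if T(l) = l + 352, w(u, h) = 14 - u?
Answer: √337459 ≈ 580.91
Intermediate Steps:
T(l) = 352 + l
√(T(w(-24, 25)) + 337069) = √((352 + (14 - 1*(-24))) + 337069) = √((352 + (14 + 24)) + 337069) = √((352 + 38) + 337069) = √(390 + 337069) = √337459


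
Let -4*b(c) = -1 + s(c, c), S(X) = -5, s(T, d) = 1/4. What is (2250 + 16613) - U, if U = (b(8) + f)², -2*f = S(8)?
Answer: 4827079/256 ≈ 18856.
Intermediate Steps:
s(T, d) = ¼
f = 5/2 (f = -½*(-5) = 5/2 ≈ 2.5000)
b(c) = 3/16 (b(c) = -(-1 + ¼)/4 = -¼*(-¾) = 3/16)
U = 1849/256 (U = (3/16 + 5/2)² = (43/16)² = 1849/256 ≈ 7.2227)
(2250 + 16613) - U = (2250 + 16613) - 1*1849/256 = 18863 - 1849/256 = 4827079/256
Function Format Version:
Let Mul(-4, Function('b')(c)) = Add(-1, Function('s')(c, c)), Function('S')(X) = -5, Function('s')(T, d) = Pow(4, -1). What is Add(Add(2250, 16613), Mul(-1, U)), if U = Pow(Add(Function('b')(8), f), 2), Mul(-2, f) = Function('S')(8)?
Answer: Rational(4827079, 256) ≈ 18856.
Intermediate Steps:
Function('s')(T, d) = Rational(1, 4)
f = Rational(5, 2) (f = Mul(Rational(-1, 2), -5) = Rational(5, 2) ≈ 2.5000)
Function('b')(c) = Rational(3, 16) (Function('b')(c) = Mul(Rational(-1, 4), Add(-1, Rational(1, 4))) = Mul(Rational(-1, 4), Rational(-3, 4)) = Rational(3, 16))
U = Rational(1849, 256) (U = Pow(Add(Rational(3, 16), Rational(5, 2)), 2) = Pow(Rational(43, 16), 2) = Rational(1849, 256) ≈ 7.2227)
Add(Add(2250, 16613), Mul(-1, U)) = Add(Add(2250, 16613), Mul(-1, Rational(1849, 256))) = Add(18863, Rational(-1849, 256)) = Rational(4827079, 256)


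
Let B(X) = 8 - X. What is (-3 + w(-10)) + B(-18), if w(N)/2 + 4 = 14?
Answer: 43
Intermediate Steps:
w(N) = 20 (w(N) = -8 + 2*14 = -8 + 28 = 20)
(-3 + w(-10)) + B(-18) = (-3 + 20) + (8 - 1*(-18)) = 17 + (8 + 18) = 17 + 26 = 43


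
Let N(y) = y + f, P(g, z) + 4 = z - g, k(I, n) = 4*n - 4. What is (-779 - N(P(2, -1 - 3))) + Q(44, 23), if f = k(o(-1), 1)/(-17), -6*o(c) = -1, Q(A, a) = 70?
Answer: -699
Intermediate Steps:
o(c) = ⅙ (o(c) = -⅙*(-1) = ⅙)
k(I, n) = -4 + 4*n
P(g, z) = -4 + z - g (P(g, z) = -4 + (z - g) = -4 + z - g)
f = 0 (f = (-4 + 4*1)/(-17) = (-4 + 4)*(-1/17) = 0*(-1/17) = 0)
N(y) = y (N(y) = y + 0 = y)
(-779 - N(P(2, -1 - 3))) + Q(44, 23) = (-779 - (-4 + (-1 - 3) - 1*2)) + 70 = (-779 - (-4 - 4 - 2)) + 70 = (-779 - 1*(-10)) + 70 = (-779 + 10) + 70 = -769 + 70 = -699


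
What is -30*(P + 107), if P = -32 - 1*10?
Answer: -1950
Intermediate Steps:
P = -42 (P = -32 - 10 = -42)
-30*(P + 107) = -30*(-42 + 107) = -30*65 = -1950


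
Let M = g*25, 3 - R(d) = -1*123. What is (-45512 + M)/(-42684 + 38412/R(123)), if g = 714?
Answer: 96817/148327 ≈ 0.65273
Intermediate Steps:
R(d) = 126 (R(d) = 3 - (-1)*123 = 3 - 1*(-123) = 3 + 123 = 126)
M = 17850 (M = 714*25 = 17850)
(-45512 + M)/(-42684 + 38412/R(123)) = (-45512 + 17850)/(-42684 + 38412/126) = -27662/(-42684 + 38412*(1/126)) = -27662/(-42684 + 2134/7) = -27662/(-296654/7) = -27662*(-7/296654) = 96817/148327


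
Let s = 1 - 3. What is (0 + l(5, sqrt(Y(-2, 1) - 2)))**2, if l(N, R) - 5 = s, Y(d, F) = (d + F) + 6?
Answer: 9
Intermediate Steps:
s = -2
Y(d, F) = 6 + F + d (Y(d, F) = (F + d) + 6 = 6 + F + d)
l(N, R) = 3 (l(N, R) = 5 - 2 = 3)
(0 + l(5, sqrt(Y(-2, 1) - 2)))**2 = (0 + 3)**2 = 3**2 = 9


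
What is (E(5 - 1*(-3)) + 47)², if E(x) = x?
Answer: 3025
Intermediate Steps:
(E(5 - 1*(-3)) + 47)² = ((5 - 1*(-3)) + 47)² = ((5 + 3) + 47)² = (8 + 47)² = 55² = 3025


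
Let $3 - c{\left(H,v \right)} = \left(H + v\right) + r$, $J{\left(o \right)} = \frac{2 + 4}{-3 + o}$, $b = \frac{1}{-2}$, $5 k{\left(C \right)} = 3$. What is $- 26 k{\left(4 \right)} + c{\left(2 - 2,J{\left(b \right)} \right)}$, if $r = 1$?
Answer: $- \frac{416}{35} \approx -11.886$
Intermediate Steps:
$k{\left(C \right)} = \frac{3}{5}$ ($k{\left(C \right)} = \frac{1}{5} \cdot 3 = \frac{3}{5}$)
$b = - \frac{1}{2} \approx -0.5$
$J{\left(o \right)} = \frac{6}{-3 + o}$
$c{\left(H,v \right)} = 2 - H - v$ ($c{\left(H,v \right)} = 3 - \left(\left(H + v\right) + 1\right) = 3 - \left(1 + H + v\right) = 2 - H - v$)
$- 26 k{\left(4 \right)} + c{\left(2 - 2,J{\left(b \right)} \right)} = \left(-26\right) \frac{3}{5} - \left(-2 + \frac{6}{-3 - \frac{1}{2}}\right) = - \frac{78}{5} - \left(-2 + \frac{6}{- \frac{7}{2}}\right) = - \frac{78}{5} + \left(2 + 0 - 6 \left(- \frac{2}{7}\right)\right) = - \frac{78}{5} + \left(2 + 0 - - \frac{12}{7}\right) = - \frac{78}{5} + \left(2 + 0 + \frac{12}{7}\right) = - \frac{78}{5} + \frac{26}{7} = - \frac{416}{35}$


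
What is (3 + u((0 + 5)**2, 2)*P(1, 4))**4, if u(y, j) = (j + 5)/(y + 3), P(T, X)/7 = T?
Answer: 130321/256 ≈ 509.07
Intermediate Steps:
P(T, X) = 7*T
u(y, j) = (5 + j)/(3 + y)
(3 + u((0 + 5)**2, 2)*P(1, 4))**4 = (3 + ((5 + 2)/(3 + (0 + 5)**2))*(7*1))**4 = (3 + (7/(3 + 5**2))*7)**4 = (3 + (7/(3 + 25))*7)**4 = (3 + (7/28)*7)**4 = (3 + ((1/28)*7)*7)**4 = (3 + (1/4)*7)**4 = (3 + 7/4)**4 = (19/4)**4 = 130321/256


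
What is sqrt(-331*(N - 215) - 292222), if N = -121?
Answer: 7*I*sqrt(3694) ≈ 425.45*I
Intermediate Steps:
sqrt(-331*(N - 215) - 292222) = sqrt(-331*(-121 - 215) - 292222) = sqrt(-331*(-336) - 292222) = sqrt(111216 - 292222) = sqrt(-181006) = 7*I*sqrt(3694)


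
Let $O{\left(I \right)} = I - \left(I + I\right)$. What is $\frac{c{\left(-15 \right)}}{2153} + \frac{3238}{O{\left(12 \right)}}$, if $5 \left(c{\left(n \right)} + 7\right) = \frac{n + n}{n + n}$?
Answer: $- \frac{17428739}{64590} \approx -269.84$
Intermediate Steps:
$O{\left(I \right)} = - I$ ($O{\left(I \right)} = I - 2 I = - I$)
$c{\left(n \right)} = - \frac{34}{5}$ ($c{\left(n \right)} = -7 + \frac{\left(n + n\right) \frac{1}{n + n}}{5} = -7 + \frac{2 n \frac{1}{2 n}}{5} = -7 + \frac{1}{5} \cdot 1 = -7 + \frac{1}{5} = - \frac{34}{5}$)
$\frac{c{\left(-15 \right)}}{2153} + \frac{3238}{O{\left(12 \right)}} = - \frac{34}{5 \cdot 2153} + \frac{3238}{\left(-1\right) 12} = \left(- \frac{34}{5}\right) \frac{1}{2153} + \frac{3238}{-12} = - \frac{34}{10765} + 3238 \left(- \frac{1}{12}\right) = - \frac{34}{10765} - \frac{1619}{6} = - \frac{17428739}{64590}$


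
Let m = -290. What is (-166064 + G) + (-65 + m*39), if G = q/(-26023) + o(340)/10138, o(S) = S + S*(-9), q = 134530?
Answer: -23406799970543/131910587 ≈ -1.7744e+5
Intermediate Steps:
o(S) = -8*S (o(S) = S - 9*S = -8*S)
G = -717323850/131910587 (G = 134530/(-26023) - 8*340/10138 = 134530*(-1/26023) - 2720*1/10138 = -134530/26023 - 1360/5069 = -717323850/131910587 ≈ -5.4380)
(-166064 + G) + (-65 + m*39) = (-166064 - 717323850/131910587) + (-65 - 290*39) = -21906317043418/131910587 + (-65 - 11310) = -21906317043418/131910587 - 11375 = -23406799970543/131910587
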